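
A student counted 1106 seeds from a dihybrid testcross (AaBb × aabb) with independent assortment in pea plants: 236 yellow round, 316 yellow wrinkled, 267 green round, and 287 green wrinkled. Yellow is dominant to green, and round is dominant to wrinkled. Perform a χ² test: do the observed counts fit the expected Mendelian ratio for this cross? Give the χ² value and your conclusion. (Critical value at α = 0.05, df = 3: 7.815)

A dihybrid testcross with independent assortment gives a 1:1:1:1 ratio.
Total ratio parts = 4. Expected numbers out of 1106:
  yellow round: 1106 × 1/4 = 276.5
  yellow wrinkled: 1106 × 1/4 = 276.5
  green round: 1106 × 1/4 = 276.5
  green wrinkled: 1106 × 1/4 = 276.5
χ² = Σ (O − E)² / E
  yellow round: (236 − 276.5)² / 276.5 = 5.9322
  yellow wrinkled: (316 − 276.5)² / 276.5 = 5.6429
  green round: (267 − 276.5)² / 276.5 = 0.3264
  green wrinkled: (287 − 276.5)² / 276.5 = 0.3987
χ² = 5.9322 + 5.6429 + 0.3264 + 0.3987 = 12.3002 ≈ 12.300
Degrees of freedom = 4 − 1 = 3; critical value at α = 0.05 is 7.815.
Since 12.300 > 7.815, we reject the null hypothesis — the data do not fit the 1:1:1:1 ratio.

12.300; not consistent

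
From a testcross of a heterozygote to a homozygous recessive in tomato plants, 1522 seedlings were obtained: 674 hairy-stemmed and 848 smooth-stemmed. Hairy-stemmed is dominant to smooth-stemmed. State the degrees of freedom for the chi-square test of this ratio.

1

A testcross of a heterozygote (Aa × aa) gives a 1:1 phenotypic ratio.
A goodness-of-fit test with 2 phenotype classes has df = 2 − 1 = 1.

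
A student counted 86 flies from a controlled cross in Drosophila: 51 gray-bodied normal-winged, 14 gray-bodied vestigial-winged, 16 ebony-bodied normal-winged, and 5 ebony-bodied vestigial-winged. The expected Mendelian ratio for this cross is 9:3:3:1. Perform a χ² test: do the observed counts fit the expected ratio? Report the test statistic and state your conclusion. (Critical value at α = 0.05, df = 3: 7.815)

Total ratio parts = 16. Expected numbers out of 86:
  gray-bodied normal-winged: 86 × 9/16 = 48.375
  gray-bodied vestigial-winged: 86 × 3/16 = 16.125
  ebony-bodied normal-winged: 86 × 3/16 = 16.125
  ebony-bodied vestigial-winged: 86 × 1/16 = 5.375
χ² = Σ (O − E)² / E
  gray-bodied normal-winged: (51 − 48.375)² / 48.375 = 0.1424
  gray-bodied vestigial-winged: (14 − 16.125)² / 16.125 = 0.2800
  ebony-bodied normal-winged: (16 − 16.125)² / 16.125 = 0.0010
  ebony-bodied vestigial-winged: (5 − 5.375)² / 5.375 = 0.0262
χ² = 0.1424 + 0.2800 + 0.0010 + 0.0262 = 0.4496 ≈ 0.450
Degrees of freedom = 4 − 1 = 3; critical value at α = 0.05 is 7.815.
Since 0.450 < 7.815, we fail to reject the null hypothesis — the data are consistent with the 9:3:3:1 ratio.

0.450; consistent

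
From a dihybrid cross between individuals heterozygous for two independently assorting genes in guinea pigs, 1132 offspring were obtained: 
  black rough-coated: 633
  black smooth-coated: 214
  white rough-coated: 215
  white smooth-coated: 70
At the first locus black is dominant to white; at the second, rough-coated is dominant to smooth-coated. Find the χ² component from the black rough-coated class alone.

A dihybrid F₂ with independent assortment and complete dominance at both loci gives a 9:3:3:1 phenotypic ratio.
Expected counts for N = 1132 under a 9:3:3:1 ratio (total parts = 16):
  black rough-coated: 1132 × 9/16 = 636.75
  black smooth-coated: 1132 × 3/16 = 212.25
  white rough-coated: 1132 × 3/16 = 212.25
  white smooth-coated: 1132 × 1/16 = 70.75
Contribution of black rough-coated: (633 − 636.75)² / 636.75 = 0.0221

0.022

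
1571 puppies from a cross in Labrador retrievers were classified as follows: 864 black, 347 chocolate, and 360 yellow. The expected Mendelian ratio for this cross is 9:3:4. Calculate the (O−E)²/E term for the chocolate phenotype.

9.335

Expected counts for N = 1571 under a 9:3:4 ratio (total parts = 16):
  black: 1571 × 9/16 = 883.6875
  chocolate: 1571 × 3/16 = 294.5625
  yellow: 1571 × 4/16 = 392.75
Contribution of chocolate: (347 − 294.5625)² / 294.5625 = 9.3348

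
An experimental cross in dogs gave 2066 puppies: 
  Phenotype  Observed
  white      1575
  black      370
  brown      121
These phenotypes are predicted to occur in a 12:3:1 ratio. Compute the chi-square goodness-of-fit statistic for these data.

Expected counts for N = 2066 under a 12:3:1 ratio (total parts = 16):
  white: 2066 × 12/16 = 1549.5
  black: 2066 × 3/16 = 387.375
  brown: 2066 × 1/16 = 129.125
χ² = Σ (O − E)² / E
  white: (1575 − 1549.5)² / 1549.5 = 0.4197
  black: (370 − 387.375)² / 387.375 = 0.7793
  brown: (121 − 129.125)² / 129.125 = 0.5113
χ² = 0.4197 + 0.7793 + 0.5113 = 1.7103 ≈ 1.710

1.710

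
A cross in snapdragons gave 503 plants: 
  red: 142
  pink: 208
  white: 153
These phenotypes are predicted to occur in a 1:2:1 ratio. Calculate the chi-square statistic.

The 1:2:1 ratio has 4 parts, so with N = 503 the expected counts are:
  red: 503 × 1/4 = 125.75
  pink: 503 × 2/4 = 251.5
  white: 503 × 1/4 = 125.75
χ² = Σ (O − E)² / E
  red: (142 − 125.75)² / 125.75 = 2.0999
  pink: (208 − 251.5)² / 251.5 = 7.5239
  white: (153 − 125.75)² / 125.75 = 5.9051
χ² = 2.0999 + 7.5239 + 5.9051 = 15.5289 ≈ 15.529

15.529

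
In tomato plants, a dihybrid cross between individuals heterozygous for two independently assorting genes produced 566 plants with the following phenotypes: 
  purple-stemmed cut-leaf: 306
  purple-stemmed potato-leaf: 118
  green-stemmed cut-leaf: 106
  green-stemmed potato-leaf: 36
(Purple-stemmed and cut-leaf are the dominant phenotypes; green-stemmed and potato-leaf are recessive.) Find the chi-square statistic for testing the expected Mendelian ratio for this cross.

A dihybrid F₂ with independent assortment and complete dominance at both loci gives a 9:3:3:1 phenotypic ratio.
Total ratio parts = 16. Expected numbers out of 566:
  purple-stemmed cut-leaf: 566 × 9/16 = 318.375
  purple-stemmed potato-leaf: 566 × 3/16 = 106.125
  green-stemmed cut-leaf: 566 × 3/16 = 106.125
  green-stemmed potato-leaf: 566 × 1/16 = 35.375
χ² = Σ (O − E)² / E
  purple-stemmed cut-leaf: (306 − 318.375)² / 318.375 = 0.4810
  purple-stemmed potato-leaf: (118 − 106.125)² / 106.125 = 1.3288
  green-stemmed cut-leaf: (106 − 106.125)² / 106.125 = 0.0001
  green-stemmed potato-leaf: (36 − 35.375)² / 35.375 = 0.0110
χ² = 0.4810 + 1.3288 + 0.0001 + 0.0110 = 1.8209 ≈ 1.821

1.821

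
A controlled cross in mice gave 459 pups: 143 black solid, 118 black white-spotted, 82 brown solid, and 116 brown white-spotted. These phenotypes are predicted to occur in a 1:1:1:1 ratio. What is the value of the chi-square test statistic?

16.407

Under the 1:1:1:1 hypothesis (Σ ratio = 4, N = 459):
  black solid: 459 × 1/4 = 114.75
  black white-spotted: 459 × 1/4 = 114.75
  brown solid: 459 × 1/4 = 114.75
  brown white-spotted: 459 × 1/4 = 114.75
χ² = Σ (O − E)² / E
  black solid: (143 − 114.75)² / 114.75 = 6.9548
  black white-spotted: (118 − 114.75)² / 114.75 = 0.0920
  brown solid: (82 − 114.75)² / 114.75 = 9.3469
  brown white-spotted: (116 − 114.75)² / 114.75 = 0.0136
χ² = 6.9548 + 0.0920 + 9.3469 + 0.0136 = 16.4073 ≈ 16.407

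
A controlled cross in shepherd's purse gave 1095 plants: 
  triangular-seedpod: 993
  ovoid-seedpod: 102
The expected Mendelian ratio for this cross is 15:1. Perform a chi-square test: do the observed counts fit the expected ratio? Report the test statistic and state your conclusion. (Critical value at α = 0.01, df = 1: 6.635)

17.557; not consistent

Under the 15:1 hypothesis (Σ ratio = 16, N = 1095):
  triangular-seedpod: 1095 × 15/16 = 1026.5625
  ovoid-seedpod: 1095 × 1/16 = 68.4375
χ² = Σ (O − E)² / E
  triangular-seedpod: (993 − 1026.5625)² / 1026.5625 = 1.0973
  ovoid-seedpod: (102 − 68.4375)² / 68.4375 = 16.4594
χ² = 1.0973 + 16.4594 = 17.5567 ≈ 17.557
Degrees of freedom = 2 − 1 = 1; critical value at α = 0.01 is 6.635.
Since 17.557 > 6.635, we reject the null hypothesis — the data do not fit the 15:1 ratio.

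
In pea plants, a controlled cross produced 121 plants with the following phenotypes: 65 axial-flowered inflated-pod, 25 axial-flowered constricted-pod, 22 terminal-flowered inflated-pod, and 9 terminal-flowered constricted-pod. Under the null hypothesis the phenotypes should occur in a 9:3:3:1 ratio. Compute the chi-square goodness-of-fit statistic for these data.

0.668

The 9:3:3:1 ratio has 16 parts, so with N = 121 the expected counts are:
  axial-flowered inflated-pod: 121 × 9/16 = 68.0625
  axial-flowered constricted-pod: 121 × 3/16 = 22.6875
  terminal-flowered inflated-pod: 121 × 3/16 = 22.6875
  terminal-flowered constricted-pod: 121 × 1/16 = 7.5625
χ² = Σ (O − E)² / E
  axial-flowered inflated-pod: (65 − 68.0625)² / 68.0625 = 0.1378
  axial-flowered constricted-pod: (25 − 22.6875)² / 22.6875 = 0.2357
  terminal-flowered inflated-pod: (22 − 22.6875)² / 22.6875 = 0.0208
  terminal-flowered constricted-pod: (9 − 7.5625)² / 7.5625 = 0.2732
χ² = 0.1378 + 0.2357 + 0.0208 + 0.2732 = 0.6675 ≈ 0.668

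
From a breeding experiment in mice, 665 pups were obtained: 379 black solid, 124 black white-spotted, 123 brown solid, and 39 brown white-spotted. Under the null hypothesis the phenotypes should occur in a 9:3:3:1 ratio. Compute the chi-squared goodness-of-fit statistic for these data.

0.250

Total ratio parts = 16. Expected numbers out of 665:
  black solid: 665 × 9/16 = 374.0625
  black white-spotted: 665 × 3/16 = 124.6875
  brown solid: 665 × 3/16 = 124.6875
  brown white-spotted: 665 × 1/16 = 41.5625
χ² = Σ (O − E)² / E
  black solid: (379 − 374.0625)² / 374.0625 = 0.0652
  black white-spotted: (124 − 124.6875)² / 124.6875 = 0.0038
  brown solid: (123 − 124.6875)² / 124.6875 = 0.0228
  brown white-spotted: (39 − 41.5625)² / 41.5625 = 0.1580
χ² = 0.0652 + 0.0038 + 0.0228 + 0.1580 = 0.2498 ≈ 0.250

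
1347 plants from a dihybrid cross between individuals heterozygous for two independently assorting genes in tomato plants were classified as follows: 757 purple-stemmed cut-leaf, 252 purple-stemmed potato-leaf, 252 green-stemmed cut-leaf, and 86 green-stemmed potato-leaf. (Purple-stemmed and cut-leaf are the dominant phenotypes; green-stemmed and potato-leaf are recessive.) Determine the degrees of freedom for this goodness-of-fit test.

3

A dihybrid F₂ with independent assortment and complete dominance at both loci gives a 9:3:3:1 phenotypic ratio.
A goodness-of-fit test with 4 phenotype classes has df = 4 − 1 = 3.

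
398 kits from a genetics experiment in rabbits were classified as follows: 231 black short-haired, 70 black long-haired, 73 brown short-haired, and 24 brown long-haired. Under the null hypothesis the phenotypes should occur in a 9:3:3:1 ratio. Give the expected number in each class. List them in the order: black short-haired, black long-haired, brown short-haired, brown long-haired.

223.875, 74.625, 74.625, 24.875

Under the 9:3:3:1 hypothesis (Σ ratio = 16, N = 398):
  black short-haired: 398 × 9/16 = 223.875
  black long-haired: 398 × 3/16 = 74.625
  brown short-haired: 398 × 3/16 = 74.625
  brown long-haired: 398 × 1/16 = 24.875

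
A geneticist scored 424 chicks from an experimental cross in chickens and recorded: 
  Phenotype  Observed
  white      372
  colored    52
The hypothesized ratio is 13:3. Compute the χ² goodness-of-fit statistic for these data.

The 13:3 ratio has 16 parts, so with N = 424 the expected counts are:
  white: 424 × 13/16 = 344.5
  colored: 424 × 3/16 = 79.5
χ² = Σ (O − E)² / E
  white: (372 − 344.5)² / 344.5 = 2.1952
  colored: (52 − 79.5)² / 79.5 = 9.5126
χ² = 2.1952 + 9.5126 = 11.7078 ≈ 11.708

11.708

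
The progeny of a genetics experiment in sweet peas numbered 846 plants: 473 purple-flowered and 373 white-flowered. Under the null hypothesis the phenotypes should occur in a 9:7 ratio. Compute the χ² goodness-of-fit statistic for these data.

The 9:7 ratio has 16 parts, so with N = 846 the expected counts are:
  purple-flowered: 846 × 9/16 = 475.875
  white-flowered: 846 × 7/16 = 370.125
χ² = Σ (O − E)² / E
  purple-flowered: (473 − 475.875)² / 475.875 = 0.0174
  white-flowered: (373 − 370.125)² / 370.125 = 0.0223
χ² = 0.0174 + 0.0223 = 0.0397 ≈ 0.040

0.040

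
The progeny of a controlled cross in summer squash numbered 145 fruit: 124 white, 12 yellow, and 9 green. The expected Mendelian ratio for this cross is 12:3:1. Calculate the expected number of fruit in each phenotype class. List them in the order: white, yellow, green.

Total ratio parts = 16. Expected numbers out of 145:
  white: 145 × 12/16 = 108.75
  yellow: 145 × 3/16 = 27.1875
  green: 145 × 1/16 = 9.0625

108.75, 27.1875, 9.0625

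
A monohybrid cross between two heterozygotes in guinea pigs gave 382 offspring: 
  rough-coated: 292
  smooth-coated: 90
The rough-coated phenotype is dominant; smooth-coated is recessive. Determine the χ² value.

0.422

For a monohybrid cross between heterozygotes with complete dominance, the expected phenotypic ratio is 3:1.
Under the 3:1 hypothesis (Σ ratio = 4, N = 382):
  rough-coated: 382 × 3/4 = 286.5
  smooth-coated: 382 × 1/4 = 95.5
χ² = Σ (O − E)² / E
  rough-coated: (292 − 286.5)² / 286.5 = 0.1056
  smooth-coated: (90 − 95.5)² / 95.5 = 0.3168
χ² = 0.1056 + 0.3168 = 0.4224 ≈ 0.422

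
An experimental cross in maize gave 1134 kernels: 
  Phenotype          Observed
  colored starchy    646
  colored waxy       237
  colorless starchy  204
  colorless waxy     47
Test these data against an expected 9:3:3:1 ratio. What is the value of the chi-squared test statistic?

The 9:3:3:1 ratio has 16 parts, so with N = 1134 the expected counts are:
  colored starchy: 1134 × 9/16 = 637.875
  colored waxy: 1134 × 3/16 = 212.625
  colorless starchy: 1134 × 3/16 = 212.625
  colorless waxy: 1134 × 1/16 = 70.875
χ² = Σ (O − E)² / E
  colored starchy: (646 − 637.875)² / 637.875 = 0.1035
  colored waxy: (237 − 212.625)² / 212.625 = 2.7943
  colorless starchy: (204 − 212.625)² / 212.625 = 0.3499
  colorless waxy: (47 − 70.875)² / 70.875 = 8.0425
χ² = 0.1035 + 2.7943 + 0.3499 + 8.0425 = 11.2902 ≈ 11.290

11.290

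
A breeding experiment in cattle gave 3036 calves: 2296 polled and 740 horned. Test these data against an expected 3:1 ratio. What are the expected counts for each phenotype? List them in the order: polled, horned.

2277, 759

Total ratio parts = 4. Expected numbers out of 3036:
  polled: 3036 × 3/4 = 2277
  horned: 3036 × 1/4 = 759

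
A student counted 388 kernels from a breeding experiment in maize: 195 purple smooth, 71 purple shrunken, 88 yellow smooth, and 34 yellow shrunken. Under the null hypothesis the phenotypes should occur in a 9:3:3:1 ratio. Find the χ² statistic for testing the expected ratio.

9.636

Expected counts for N = 388 under a 9:3:3:1 ratio (total parts = 16):
  purple smooth: 388 × 9/16 = 218.25
  purple shrunken: 388 × 3/16 = 72.75
  yellow smooth: 388 × 3/16 = 72.75
  yellow shrunken: 388 × 1/16 = 24.25
χ² = Σ (O − E)² / E
  purple smooth: (195 − 218.25)² / 218.25 = 2.4768
  purple shrunken: (71 − 72.75)² / 72.75 = 0.0421
  yellow smooth: (88 − 72.75)² / 72.75 = 3.1967
  yellow shrunken: (34 − 24.25)² / 24.25 = 3.9201
χ² = 2.4768 + 0.0421 + 3.1967 + 3.9201 = 9.6357 ≈ 9.636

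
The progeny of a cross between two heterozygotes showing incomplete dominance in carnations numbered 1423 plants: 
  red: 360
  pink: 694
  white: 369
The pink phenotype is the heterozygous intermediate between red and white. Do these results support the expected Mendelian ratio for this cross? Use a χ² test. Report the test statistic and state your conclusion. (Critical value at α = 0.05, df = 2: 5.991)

With incomplete dominance, a heterozygote × heterozygote cross gives a 1:2:1 phenotypic ratio.
Under the 1:2:1 hypothesis (Σ ratio = 4, N = 1423):
  red: 1423 × 1/4 = 355.75
  pink: 1423 × 2/4 = 711.5
  white: 1423 × 1/4 = 355.75
χ² = Σ (O − E)² / E
  red: (360 − 355.75)² / 355.75 = 0.0508
  pink: (694 − 711.5)² / 711.5 = 0.4304
  white: (369 − 355.75)² / 355.75 = 0.4935
χ² = 0.0508 + 0.4304 + 0.4935 = 0.9747 ≈ 0.975
Degrees of freedom = 3 − 1 = 2; critical value at α = 0.05 is 5.991.
Since 0.975 < 5.991, we fail to reject the null hypothesis — the data are consistent with the 1:2:1 ratio.

0.975; consistent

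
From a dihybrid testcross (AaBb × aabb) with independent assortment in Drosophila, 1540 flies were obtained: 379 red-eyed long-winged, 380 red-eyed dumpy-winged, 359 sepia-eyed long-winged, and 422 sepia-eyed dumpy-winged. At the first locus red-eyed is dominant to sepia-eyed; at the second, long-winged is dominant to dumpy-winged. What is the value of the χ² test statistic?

5.470

A dihybrid testcross with independent assortment gives a 1:1:1:1 ratio.
Expected counts for N = 1540 under a 1:1:1:1 ratio (total parts = 4):
  red-eyed long-winged: 1540 × 1/4 = 385
  red-eyed dumpy-winged: 1540 × 1/4 = 385
  sepia-eyed long-winged: 1540 × 1/4 = 385
  sepia-eyed dumpy-winged: 1540 × 1/4 = 385
χ² = Σ (O − E)² / E
  red-eyed long-winged: (379 − 385)² / 385 = 0.0935
  red-eyed dumpy-winged: (380 − 385)² / 385 = 0.0649
  sepia-eyed long-winged: (359 − 385)² / 385 = 1.7558
  sepia-eyed dumpy-winged: (422 − 385)² / 385 = 3.5558
χ² = 0.0935 + 0.0649 + 1.7558 + 3.5558 = 5.470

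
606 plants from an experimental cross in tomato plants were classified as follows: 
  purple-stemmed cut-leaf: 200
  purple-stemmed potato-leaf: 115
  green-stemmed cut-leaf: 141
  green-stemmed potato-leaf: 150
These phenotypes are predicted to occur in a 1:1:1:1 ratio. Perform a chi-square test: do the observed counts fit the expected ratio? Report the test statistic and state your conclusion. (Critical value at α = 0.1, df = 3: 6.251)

The 1:1:1:1 ratio has 4 parts, so with N = 606 the expected counts are:
  purple-stemmed cut-leaf: 606 × 1/4 = 151.5
  purple-stemmed potato-leaf: 606 × 1/4 = 151.5
  green-stemmed cut-leaf: 606 × 1/4 = 151.5
  green-stemmed potato-leaf: 606 × 1/4 = 151.5
χ² = Σ (O − E)² / E
  purple-stemmed cut-leaf: (200 − 151.5)² / 151.5 = 15.5264
  purple-stemmed potato-leaf: (115 − 151.5)² / 151.5 = 8.7937
  green-stemmed cut-leaf: (141 − 151.5)² / 151.5 = 0.7277
  green-stemmed potato-leaf: (150 − 151.5)² / 151.5 = 0.0149
χ² = 15.5264 + 8.7937 + 0.7277 + 0.0149 = 25.0627 ≈ 25.063
Degrees of freedom = 4 − 1 = 3; critical value at α = 0.1 is 6.251.
Since 25.063 > 6.251, we reject the null hypothesis — the data do not fit the 1:1:1:1 ratio.

25.063; not consistent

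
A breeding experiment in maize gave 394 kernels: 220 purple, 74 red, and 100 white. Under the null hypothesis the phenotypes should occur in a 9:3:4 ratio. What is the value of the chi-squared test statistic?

Expected counts for N = 394 under a 9:3:4 ratio (total parts = 16):
  purple: 394 × 9/16 = 221.625
  red: 394 × 3/16 = 73.875
  white: 394 × 4/16 = 98.5
χ² = Σ (O − E)² / E
  purple: (220 − 221.625)² / 221.625 = 0.0119
  red: (74 − 73.875)² / 73.875 = 0.0002
  white: (100 − 98.5)² / 98.5 = 0.0228
χ² = 0.0119 + 0.0002 + 0.0228 = 0.0349 ≈ 0.035

0.035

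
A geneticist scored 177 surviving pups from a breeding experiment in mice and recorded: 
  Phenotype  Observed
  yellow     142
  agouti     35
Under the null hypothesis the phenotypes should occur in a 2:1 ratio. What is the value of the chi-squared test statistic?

Under the 2:1 hypothesis (Σ ratio = 3, N = 177):
  yellow: 177 × 2/3 = 118
  agouti: 177 × 1/3 = 59
χ² = Σ (O − E)² / E
  yellow: (142 − 118)² / 118 = 4.8814
  agouti: (35 − 59)² / 59 = 9.7627
χ² = 4.8814 + 9.7627 = 14.6441 ≈ 14.644

14.644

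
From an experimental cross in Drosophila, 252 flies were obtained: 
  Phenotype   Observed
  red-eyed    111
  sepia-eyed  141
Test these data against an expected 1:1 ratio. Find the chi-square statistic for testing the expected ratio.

Expected counts for N = 252 under a 1:1 ratio (total parts = 2):
  red-eyed: 252 × 1/2 = 126
  sepia-eyed: 252 × 1/2 = 126
χ² = Σ (O − E)² / E
  red-eyed: (111 − 126)² / 126 = 1.7857
  sepia-eyed: (141 − 126)² / 126 = 1.7857
χ² = 1.7857 + 1.7857 = 3.5714 ≈ 3.571

3.571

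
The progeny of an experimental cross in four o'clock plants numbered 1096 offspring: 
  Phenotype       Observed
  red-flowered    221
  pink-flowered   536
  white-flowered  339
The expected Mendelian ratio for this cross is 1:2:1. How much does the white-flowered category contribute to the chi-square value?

The 1:2:1 ratio has 4 parts, so with N = 1096 the expected counts are:
  red-flowered: 1096 × 1/4 = 274
  pink-flowered: 1096 × 2/4 = 548
  white-flowered: 1096 × 1/4 = 274
Contribution of white-flowered: (339 − 274)² / 274 = 15.4197

15.420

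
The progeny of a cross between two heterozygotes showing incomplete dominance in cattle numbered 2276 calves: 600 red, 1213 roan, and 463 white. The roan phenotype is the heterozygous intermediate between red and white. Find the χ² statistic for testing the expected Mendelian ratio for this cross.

26.379

With incomplete dominance, a heterozygote × heterozygote cross gives a 1:2:1 phenotypic ratio.
Expected counts for N = 2276 under a 1:2:1 ratio (total parts = 4):
  red: 2276 × 1/4 = 569
  roan: 2276 × 2/4 = 1138
  white: 2276 × 1/4 = 569
χ² = Σ (O − E)² / E
  red: (600 − 569)² / 569 = 1.6889
  roan: (1213 − 1138)² / 1138 = 4.9429
  white: (463 − 569)² / 569 = 19.7469
χ² = 1.6889 + 4.9429 + 19.7469 = 26.3787 ≈ 26.379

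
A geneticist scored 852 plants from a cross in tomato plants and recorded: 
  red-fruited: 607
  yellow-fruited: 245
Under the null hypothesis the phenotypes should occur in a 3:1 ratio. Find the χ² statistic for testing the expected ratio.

Total ratio parts = 4. Expected numbers out of 852:
  red-fruited: 852 × 3/4 = 639
  yellow-fruited: 852 × 1/4 = 213
χ² = Σ (O − E)² / E
  red-fruited: (607 − 639)² / 639 = 1.6025
  yellow-fruited: (245 − 213)² / 213 = 4.8075
χ² = 1.6025 + 4.8075 = 6.410

6.410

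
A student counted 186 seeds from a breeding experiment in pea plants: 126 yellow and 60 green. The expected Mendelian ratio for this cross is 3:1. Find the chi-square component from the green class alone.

3.919

Expected counts for N = 186 under a 3:1 ratio (total parts = 4):
  yellow: 186 × 3/4 = 139.5
  green: 186 × 1/4 = 46.5
Contribution of green: (60 − 46.5)² / 46.5 = 3.9194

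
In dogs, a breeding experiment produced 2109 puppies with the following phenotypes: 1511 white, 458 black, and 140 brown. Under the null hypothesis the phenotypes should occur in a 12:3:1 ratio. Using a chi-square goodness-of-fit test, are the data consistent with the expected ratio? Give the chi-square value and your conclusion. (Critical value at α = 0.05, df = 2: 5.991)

The 12:3:1 ratio has 16 parts, so with N = 2109 the expected counts are:
  white: 2109 × 12/16 = 1581.75
  black: 2109 × 3/16 = 395.4375
  brown: 2109 × 1/16 = 131.8125
χ² = Σ (O − E)² / E
  white: (1511 − 1581.75)² / 1581.75 = 3.1646
  black: (458 − 395.4375)² / 395.4375 = 9.8981
  brown: (140 − 131.8125)² / 131.8125 = 0.5086
χ² = 3.1646 + 9.8981 + 0.5086 = 13.5713 ≈ 13.571
Degrees of freedom = 3 − 1 = 2; critical value at α = 0.05 is 5.991.
Since 13.571 > 5.991, we reject the null hypothesis — the data do not fit the 12:3:1 ratio.

13.571; not consistent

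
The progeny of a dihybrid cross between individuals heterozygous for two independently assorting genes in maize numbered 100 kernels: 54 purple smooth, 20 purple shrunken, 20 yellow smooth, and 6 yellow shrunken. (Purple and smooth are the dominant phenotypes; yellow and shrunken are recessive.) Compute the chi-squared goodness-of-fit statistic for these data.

A dihybrid F₂ with independent assortment and complete dominance at both loci gives a 9:3:3:1 phenotypic ratio.
Expected counts for N = 100 under a 9:3:3:1 ratio (total parts = 16):
  purple smooth: 100 × 9/16 = 56.25
  purple shrunken: 100 × 3/16 = 18.75
  yellow smooth: 100 × 3/16 = 18.75
  yellow shrunken: 100 × 1/16 = 6.25
χ² = Σ (O − E)² / E
  purple smooth: (54 − 56.25)² / 56.25 = 0.0900
  purple shrunken: (20 − 18.75)² / 18.75 = 0.0833
  yellow smooth: (20 − 18.75)² / 18.75 = 0.0833
  yellow shrunken: (6 − 6.25)² / 6.25 = 0.0100
χ² = 0.0900 + 0.0833 + 0.0833 + 0.0100 = 0.2666 ≈ 0.267

0.267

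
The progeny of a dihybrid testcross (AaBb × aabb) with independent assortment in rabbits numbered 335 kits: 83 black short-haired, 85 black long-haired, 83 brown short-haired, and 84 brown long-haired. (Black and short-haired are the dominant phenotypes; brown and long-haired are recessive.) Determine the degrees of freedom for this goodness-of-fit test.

3

A dihybrid testcross with independent assortment gives a 1:1:1:1 ratio.
A goodness-of-fit test with 4 phenotype classes has df = 4 − 1 = 3.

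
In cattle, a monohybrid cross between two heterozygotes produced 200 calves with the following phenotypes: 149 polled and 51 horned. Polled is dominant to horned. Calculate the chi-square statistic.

For a monohybrid cross between heterozygotes with complete dominance, the expected phenotypic ratio is 3:1.
Under the 3:1 hypothesis (Σ ratio = 4, N = 200):
  polled: 200 × 3/4 = 150
  horned: 200 × 1/4 = 50
χ² = Σ (O − E)² / E
  polled: (149 − 150)² / 150 = 0.0067
  horned: (51 − 50)² / 50 = 0.0200
χ² = 0.0067 + 0.0200 = 0.0267 ≈ 0.027

0.027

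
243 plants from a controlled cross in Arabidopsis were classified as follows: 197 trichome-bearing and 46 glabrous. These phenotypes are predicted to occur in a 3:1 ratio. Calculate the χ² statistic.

4.775

Under the 3:1 hypothesis (Σ ratio = 4, N = 243):
  trichome-bearing: 243 × 3/4 = 182.25
  glabrous: 243 × 1/4 = 60.75
χ² = Σ (O − E)² / E
  trichome-bearing: (197 − 182.25)² / 182.25 = 1.1938
  glabrous: (46 − 60.75)² / 60.75 = 3.5813
χ² = 1.1938 + 3.5813 = 4.7751 ≈ 4.775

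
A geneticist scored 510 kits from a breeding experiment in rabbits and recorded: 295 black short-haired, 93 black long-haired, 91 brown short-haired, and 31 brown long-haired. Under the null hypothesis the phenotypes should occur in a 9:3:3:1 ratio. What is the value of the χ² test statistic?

0.550

The 9:3:3:1 ratio has 16 parts, so with N = 510 the expected counts are:
  black short-haired: 510 × 9/16 = 286.875
  black long-haired: 510 × 3/16 = 95.625
  brown short-haired: 510 × 3/16 = 95.625
  brown long-haired: 510 × 1/16 = 31.875
χ² = Σ (O − E)² / E
  black short-haired: (295 − 286.875)² / 286.875 = 0.2301
  black long-haired: (93 − 95.625)² / 95.625 = 0.0721
  brown short-haired: (91 − 95.625)² / 95.625 = 0.2237
  brown long-haired: (31 − 31.875)² / 31.875 = 0.0240
χ² = 0.2301 + 0.0721 + 0.2237 + 0.0240 = 0.5499 ≈ 0.550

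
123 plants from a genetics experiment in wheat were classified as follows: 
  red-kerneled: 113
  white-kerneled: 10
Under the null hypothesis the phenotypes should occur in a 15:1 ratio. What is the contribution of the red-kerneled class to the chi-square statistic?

Total ratio parts = 16. Expected numbers out of 123:
  red-kerneled: 123 × 15/16 = 115.3125
  white-kerneled: 123 × 1/16 = 7.6875
Contribution of red-kerneled: (113 − 115.3125)² / 115.3125 = 0.0464

0.046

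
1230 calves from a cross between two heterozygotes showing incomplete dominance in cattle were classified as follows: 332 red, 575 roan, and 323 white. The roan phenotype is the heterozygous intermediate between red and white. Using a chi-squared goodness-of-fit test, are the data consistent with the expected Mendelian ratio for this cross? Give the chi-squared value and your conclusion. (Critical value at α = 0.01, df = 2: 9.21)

5.335; consistent

With incomplete dominance, a heterozygote × heterozygote cross gives a 1:2:1 phenotypic ratio.
Expected counts for N = 1230 under a 1:2:1 ratio (total parts = 4):
  red: 1230 × 1/4 = 307.5
  roan: 1230 × 2/4 = 615
  white: 1230 × 1/4 = 307.5
χ² = Σ (O − E)² / E
  red: (332 − 307.5)² / 307.5 = 1.9520
  roan: (575 − 615)² / 615 = 2.6016
  white: (323 − 307.5)² / 307.5 = 0.7813
χ² = 1.9520 + 2.6016 + 0.7813 = 5.3349 ≈ 5.335
Degrees of freedom = 3 − 1 = 2; critical value at α = 0.01 is 9.21.
Since 5.335 < 9.21, we fail to reject the null hypothesis — the data are consistent with the 1:2:1 ratio.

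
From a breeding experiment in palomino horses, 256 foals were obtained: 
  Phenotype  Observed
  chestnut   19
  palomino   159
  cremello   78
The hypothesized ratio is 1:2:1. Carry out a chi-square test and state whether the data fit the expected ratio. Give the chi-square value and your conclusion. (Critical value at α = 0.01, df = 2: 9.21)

42.211; not consistent

Expected counts for N = 256 under a 1:2:1 ratio (total parts = 4):
  chestnut: 256 × 1/4 = 64
  palomino: 256 × 2/4 = 128
  cremello: 256 × 1/4 = 64
χ² = Σ (O − E)² / E
  chestnut: (19 − 64)² / 64 = 31.6406
  palomino: (159 − 128)² / 128 = 7.5078
  cremello: (78 − 64)² / 64 = 3.0625
χ² = 31.6406 + 7.5078 + 3.0625 = 42.2109 ≈ 42.211
Degrees of freedom = 3 − 1 = 2; critical value at α = 0.01 is 9.21.
Since 42.211 > 9.21, we reject the null hypothesis — the data do not fit the 1:2:1 ratio.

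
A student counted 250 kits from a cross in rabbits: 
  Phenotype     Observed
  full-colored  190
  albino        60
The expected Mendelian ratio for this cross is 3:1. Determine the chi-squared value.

0.133

The 3:1 ratio has 4 parts, so with N = 250 the expected counts are:
  full-colored: 250 × 3/4 = 187.5
  albino: 250 × 1/4 = 62.5
χ² = Σ (O − E)² / E
  full-colored: (190 − 187.5)² / 187.5 = 0.0333
  albino: (60 − 62.5)² / 62.5 = 0.1000
χ² = 0.0333 + 0.1000 = 0.1333 ≈ 0.133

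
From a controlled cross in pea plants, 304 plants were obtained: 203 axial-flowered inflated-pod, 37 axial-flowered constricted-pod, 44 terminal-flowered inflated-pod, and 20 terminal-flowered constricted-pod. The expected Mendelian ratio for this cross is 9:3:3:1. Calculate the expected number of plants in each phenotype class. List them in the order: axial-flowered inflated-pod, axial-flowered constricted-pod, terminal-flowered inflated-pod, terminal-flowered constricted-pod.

Expected counts for N = 304 under a 9:3:3:1 ratio (total parts = 16):
  axial-flowered inflated-pod: 304 × 9/16 = 171
  axial-flowered constricted-pod: 304 × 3/16 = 57
  terminal-flowered inflated-pod: 304 × 3/16 = 57
  terminal-flowered constricted-pod: 304 × 1/16 = 19

171, 57, 57, 19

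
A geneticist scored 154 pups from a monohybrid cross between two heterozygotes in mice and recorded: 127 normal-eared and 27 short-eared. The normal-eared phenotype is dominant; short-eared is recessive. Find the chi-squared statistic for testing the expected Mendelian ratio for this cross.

4.580

For a monohybrid cross between heterozygotes with complete dominance, the expected phenotypic ratio is 3:1.
Expected counts for N = 154 under a 3:1 ratio (total parts = 4):
  normal-eared: 154 × 3/4 = 115.5
  short-eared: 154 × 1/4 = 38.5
χ² = Σ (O − E)² / E
  normal-eared: (127 − 115.5)² / 115.5 = 1.1450
  short-eared: (27 − 38.5)² / 38.5 = 3.4351
χ² = 1.1450 + 3.4351 = 4.5801 ≈ 4.580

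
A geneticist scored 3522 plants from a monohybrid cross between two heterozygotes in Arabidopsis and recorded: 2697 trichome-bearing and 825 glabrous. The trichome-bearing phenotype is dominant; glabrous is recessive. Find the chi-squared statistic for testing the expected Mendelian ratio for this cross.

4.664

For a monohybrid cross between heterozygotes with complete dominance, the expected phenotypic ratio is 3:1.
Total ratio parts = 4. Expected numbers out of 3522:
  trichome-bearing: 3522 × 3/4 = 2641.5
  glabrous: 3522 × 1/4 = 880.5
χ² = Σ (O − E)² / E
  trichome-bearing: (2697 − 2641.5)² / 2641.5 = 1.1661
  glabrous: (825 − 880.5)² / 880.5 = 3.4983
χ² = 1.1661 + 3.4983 = 4.6644 ≈ 4.664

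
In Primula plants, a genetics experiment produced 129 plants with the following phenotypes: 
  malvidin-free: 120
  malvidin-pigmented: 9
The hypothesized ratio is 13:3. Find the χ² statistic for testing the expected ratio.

Expected counts for N = 129 under a 13:3 ratio (total parts = 16):
  malvidin-free: 129 × 13/16 = 104.8125
  malvidin-pigmented: 129 × 3/16 = 24.1875
χ² = Σ (O − E)² / E
  malvidin-free: (120 − 104.8125)² / 104.8125 = 2.2007
  malvidin-pigmented: (9 − 24.1875)² / 24.1875 = 9.5363
χ² = 2.2007 + 9.5363 = 11.737

11.737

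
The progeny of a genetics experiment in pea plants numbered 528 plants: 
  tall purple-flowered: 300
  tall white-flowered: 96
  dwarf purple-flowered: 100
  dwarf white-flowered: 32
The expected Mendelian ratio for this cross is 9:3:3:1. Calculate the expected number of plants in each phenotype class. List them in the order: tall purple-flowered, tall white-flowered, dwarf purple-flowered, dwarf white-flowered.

297, 99, 99, 33

Total ratio parts = 16. Expected numbers out of 528:
  tall purple-flowered: 528 × 9/16 = 297
  tall white-flowered: 528 × 3/16 = 99
  dwarf purple-flowered: 528 × 3/16 = 99
  dwarf white-flowered: 528 × 1/16 = 33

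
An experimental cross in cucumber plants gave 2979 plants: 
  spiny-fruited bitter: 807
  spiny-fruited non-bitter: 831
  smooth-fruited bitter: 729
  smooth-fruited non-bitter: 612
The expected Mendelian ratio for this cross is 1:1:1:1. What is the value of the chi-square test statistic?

39.187

The 1:1:1:1 ratio has 4 parts, so with N = 2979 the expected counts are:
  spiny-fruited bitter: 2979 × 1/4 = 744.75
  spiny-fruited non-bitter: 2979 × 1/4 = 744.75
  smooth-fruited bitter: 2979 × 1/4 = 744.75
  smooth-fruited non-bitter: 2979 × 1/4 = 744.75
χ² = Σ (O − E)² / E
  spiny-fruited bitter: (807 − 744.75)² / 744.75 = 5.2032
  spiny-fruited non-bitter: (831 − 744.75)² / 744.75 = 9.9887
  smooth-fruited bitter: (729 − 744.75)² / 744.75 = 0.3331
  smooth-fruited non-bitter: (612 − 744.75)² / 744.75 = 23.6624
χ² = 5.2032 + 9.9887 + 0.3331 + 23.6624 = 39.1874 ≈ 39.187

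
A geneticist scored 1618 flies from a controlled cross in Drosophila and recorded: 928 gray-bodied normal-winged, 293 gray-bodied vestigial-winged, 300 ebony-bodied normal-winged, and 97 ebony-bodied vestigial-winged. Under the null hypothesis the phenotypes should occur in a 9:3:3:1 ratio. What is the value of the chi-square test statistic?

0.912

Under the 9:3:3:1 hypothesis (Σ ratio = 16, N = 1618):
  gray-bodied normal-winged: 1618 × 9/16 = 910.125
  gray-bodied vestigial-winged: 1618 × 3/16 = 303.375
  ebony-bodied normal-winged: 1618 × 3/16 = 303.375
  ebony-bodied vestigial-winged: 1618 × 1/16 = 101.125
χ² = Σ (O − E)² / E
  gray-bodied normal-winged: (928 − 910.125)² / 910.125 = 0.3511
  gray-bodied vestigial-winged: (293 − 303.375)² / 303.375 = 0.3548
  ebony-bodied normal-winged: (300 − 303.375)² / 303.375 = 0.0375
  ebony-bodied vestigial-winged: (97 − 101.125)² / 101.125 = 0.1683
χ² = 0.3511 + 0.3548 + 0.0375 + 0.1683 = 0.9117 ≈ 0.912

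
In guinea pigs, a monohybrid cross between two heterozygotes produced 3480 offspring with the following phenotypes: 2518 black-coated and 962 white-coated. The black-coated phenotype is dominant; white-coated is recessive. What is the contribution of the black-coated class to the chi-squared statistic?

3.243

For a monohybrid cross between heterozygotes with complete dominance, the expected phenotypic ratio is 3:1.
Total ratio parts = 4. Expected numbers out of 3480:
  black-coated: 3480 × 3/4 = 2610
  white-coated: 3480 × 1/4 = 870
Contribution of black-coated: (2518 − 2610)² / 2610 = 3.2429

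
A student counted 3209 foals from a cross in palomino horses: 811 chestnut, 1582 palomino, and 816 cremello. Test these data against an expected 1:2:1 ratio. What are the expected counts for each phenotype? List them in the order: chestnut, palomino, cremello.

802.25, 1604.5, 802.25

The 1:2:1 ratio has 4 parts, so with N = 3209 the expected counts are:
  chestnut: 3209 × 1/4 = 802.25
  palomino: 3209 × 2/4 = 1604.5
  cremello: 3209 × 1/4 = 802.25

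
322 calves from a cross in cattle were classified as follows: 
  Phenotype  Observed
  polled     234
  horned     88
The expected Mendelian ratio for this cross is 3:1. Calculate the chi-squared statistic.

Under the 3:1 hypothesis (Σ ratio = 4, N = 322):
  polled: 322 × 3/4 = 241.5
  horned: 322 × 1/4 = 80.5
χ² = Σ (O − E)² / E
  polled: (234 − 241.5)² / 241.5 = 0.2329
  horned: (88 − 80.5)² / 80.5 = 0.6988
χ² = 0.2329 + 0.6988 = 0.9317 ≈ 0.932

0.932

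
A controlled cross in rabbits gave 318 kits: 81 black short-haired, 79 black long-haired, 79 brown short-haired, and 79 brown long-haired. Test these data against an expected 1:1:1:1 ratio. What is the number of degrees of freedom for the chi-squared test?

3

A goodness-of-fit test with 4 phenotype classes has df = 4 − 1 = 3.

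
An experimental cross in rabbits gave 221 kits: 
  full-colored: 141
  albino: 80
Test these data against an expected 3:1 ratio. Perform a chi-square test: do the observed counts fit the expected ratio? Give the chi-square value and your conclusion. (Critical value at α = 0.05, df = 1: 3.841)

14.783; not consistent

Total ratio parts = 4. Expected numbers out of 221:
  full-colored: 221 × 3/4 = 165.75
  albino: 221 × 1/4 = 55.25
χ² = Σ (O − E)² / E
  full-colored: (141 − 165.75)² / 165.75 = 3.6957
  albino: (80 − 55.25)² / 55.25 = 11.0871
χ² = 3.6957 + 11.0871 = 14.7828 ≈ 14.783
Degrees of freedom = 2 − 1 = 1; critical value at α = 0.05 is 3.841.
Since 14.783 > 3.841, we reject the null hypothesis — the data do not fit the 3:1 ratio.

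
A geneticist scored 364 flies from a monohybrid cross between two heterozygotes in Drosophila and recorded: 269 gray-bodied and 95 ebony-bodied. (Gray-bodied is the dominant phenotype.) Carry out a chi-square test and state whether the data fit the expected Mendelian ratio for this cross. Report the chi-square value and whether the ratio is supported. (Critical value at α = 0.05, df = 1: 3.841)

For a monohybrid cross between heterozygotes with complete dominance, the expected phenotypic ratio is 3:1.
The 3:1 ratio has 4 parts, so with N = 364 the expected counts are:
  gray-bodied: 364 × 3/4 = 273
  ebony-bodied: 364 × 1/4 = 91
χ² = Σ (O − E)² / E
  gray-bodied: (269 − 273)² / 273 = 0.0586
  ebony-bodied: (95 − 91)² / 91 = 0.1758
χ² = 0.0586 + 0.1758 = 0.2344 ≈ 0.234
Degrees of freedom = 2 − 1 = 1; critical value at α = 0.05 is 3.841.
Since 0.234 < 3.841, we fail to reject the null hypothesis — the data are consistent with the 3:1 ratio.

0.234; consistent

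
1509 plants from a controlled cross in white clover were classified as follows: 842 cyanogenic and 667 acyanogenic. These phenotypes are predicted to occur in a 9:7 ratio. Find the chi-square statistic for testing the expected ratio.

Expected counts for N = 1509 under a 9:7 ratio (total parts = 16):
  cyanogenic: 1509 × 9/16 = 848.8125
  acyanogenic: 1509 × 7/16 = 660.1875
χ² = Σ (O − E)² / E
  cyanogenic: (842 − 848.8125)² / 848.8125 = 0.0547
  acyanogenic: (667 − 660.1875)² / 660.1875 = 0.0703
χ² = 0.0547 + 0.0703 = 0.125

0.125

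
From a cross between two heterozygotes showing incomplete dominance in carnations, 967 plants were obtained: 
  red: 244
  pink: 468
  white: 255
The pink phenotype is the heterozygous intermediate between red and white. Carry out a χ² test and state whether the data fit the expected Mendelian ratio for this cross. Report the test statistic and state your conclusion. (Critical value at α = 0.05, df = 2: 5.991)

With incomplete dominance, a heterozygote × heterozygote cross gives a 1:2:1 phenotypic ratio.
Total ratio parts = 4. Expected numbers out of 967:
  red: 967 × 1/4 = 241.75
  pink: 967 × 2/4 = 483.5
  white: 967 × 1/4 = 241.75
χ² = Σ (O − E)² / E
  red: (244 − 241.75)² / 241.75 = 0.0209
  pink: (468 − 483.5)² / 483.5 = 0.4969
  white: (255 − 241.75)² / 241.75 = 0.7262
χ² = 0.0209 + 0.4969 + 0.7262 = 1.244
Degrees of freedom = 3 − 1 = 2; critical value at α = 0.05 is 5.991.
Since 1.244 < 5.991, we fail to reject the null hypothesis — the data are consistent with the 1:2:1 ratio.

1.244; consistent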